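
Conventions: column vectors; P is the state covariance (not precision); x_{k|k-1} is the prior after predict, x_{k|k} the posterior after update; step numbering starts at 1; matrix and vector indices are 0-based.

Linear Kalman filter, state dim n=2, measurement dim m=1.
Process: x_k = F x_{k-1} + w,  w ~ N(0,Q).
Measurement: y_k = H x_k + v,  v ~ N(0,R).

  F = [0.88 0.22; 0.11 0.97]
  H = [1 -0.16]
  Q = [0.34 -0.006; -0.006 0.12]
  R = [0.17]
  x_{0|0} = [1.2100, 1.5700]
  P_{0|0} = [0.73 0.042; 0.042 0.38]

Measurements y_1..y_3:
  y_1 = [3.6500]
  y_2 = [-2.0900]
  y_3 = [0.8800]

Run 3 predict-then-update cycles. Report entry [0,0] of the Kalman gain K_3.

K[0,0] = 0.7665

step 1: x^-=[1.4102, 1.6560]  P^-=[0.9400 0.1826; 0.1826 0.4953]  S=[1.0642]  K=[0.8558; 0.0971]  nu=[2.5048]  x^+=[3.5538, 1.8993]  P^+=[0.1606 0.0942; 0.0942 0.4853]
step 2: x^-=[3.5452, 2.2332]  P^-=[0.5243 0.1958; 0.1958 0.5987]  S=[0.6470]  K=[0.7620; 0.1545]  nu=[-5.2778]  x^+=[-0.4763, 1.4177]  P^+=[0.1487 0.1196; 0.1196 0.5832]
step 3: x^-=[-0.1073, 1.3227]  P^-=[0.5297 0.2378; 0.2378 0.6961]  S=[0.6414]  K=[0.7665; 0.1972]  nu=[1.1989]  x^+=[0.8117, 1.5591]  P^+=[0.1528 0.1409; 0.1409 0.6711]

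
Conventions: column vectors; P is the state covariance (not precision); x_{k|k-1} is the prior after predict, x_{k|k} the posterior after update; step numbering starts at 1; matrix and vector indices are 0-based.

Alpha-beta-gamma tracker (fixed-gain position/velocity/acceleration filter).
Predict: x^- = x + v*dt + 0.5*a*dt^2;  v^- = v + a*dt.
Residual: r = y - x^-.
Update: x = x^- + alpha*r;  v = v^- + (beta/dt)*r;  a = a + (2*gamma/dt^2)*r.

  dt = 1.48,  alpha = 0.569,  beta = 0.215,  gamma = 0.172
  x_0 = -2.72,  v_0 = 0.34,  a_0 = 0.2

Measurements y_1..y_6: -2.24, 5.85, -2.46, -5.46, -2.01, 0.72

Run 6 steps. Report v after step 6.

v_post = -3.6655

step 1: x_pred=-1.9978  r=-0.2422  x^+=-2.1356  v^+=0.6008  a^+=0.1620
step 2: x_pred=-1.0690  r=6.9190  x^+=2.8679  v^+=1.8456  a^+=1.2486
step 3: x_pred=6.9669  r=-9.4269  x^+=1.6030  v^+=2.3241  a^+=-0.2319
step 4: x_pred=4.7887  r=-10.2487  x^+=-1.0428  v^+=0.4920  a^+=-1.8414
step 5: x_pred=-2.3313  r=0.3213  x^+=-2.1485  v^+=-2.1866  a^+=-1.7910
step 6: x_pred=-7.3461  r=8.0661  x^+=-2.7565  v^+=-3.6655  a^+=-0.5242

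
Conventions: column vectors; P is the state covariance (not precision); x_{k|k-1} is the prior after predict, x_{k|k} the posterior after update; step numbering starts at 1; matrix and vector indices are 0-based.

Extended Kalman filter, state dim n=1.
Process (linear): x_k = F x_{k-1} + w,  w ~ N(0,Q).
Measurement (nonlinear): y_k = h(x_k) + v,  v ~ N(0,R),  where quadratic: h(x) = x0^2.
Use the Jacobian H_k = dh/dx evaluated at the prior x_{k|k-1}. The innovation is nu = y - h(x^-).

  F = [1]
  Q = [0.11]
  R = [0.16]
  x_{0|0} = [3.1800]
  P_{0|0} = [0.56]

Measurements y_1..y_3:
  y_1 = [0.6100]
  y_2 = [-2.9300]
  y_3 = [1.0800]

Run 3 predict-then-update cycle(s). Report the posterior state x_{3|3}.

step 1: x^-=[3.1800]  P^-=[0.6700]  H_jac=[6.3600]  S=[27.2612]  K=[0.1563]  nu=[-9.5024]  x^+=[1.6947]  P^+=[0.0039]
step 2: x^-=[1.6947]  P^-=[0.1139]  H_jac=[3.3894]  S=[1.4688]  K=[0.2629]  nu=[-5.8019]  x^+=[0.1693]  P^+=[0.0124]
step 3: x^-=[0.1693]  P^-=[0.1224]  H_jac=[0.3387]  S=[0.1740]  K=[0.2382]  nu=[1.0513]  x^+=[0.4198]  P^+=[0.1125]

x_post = [0.4198]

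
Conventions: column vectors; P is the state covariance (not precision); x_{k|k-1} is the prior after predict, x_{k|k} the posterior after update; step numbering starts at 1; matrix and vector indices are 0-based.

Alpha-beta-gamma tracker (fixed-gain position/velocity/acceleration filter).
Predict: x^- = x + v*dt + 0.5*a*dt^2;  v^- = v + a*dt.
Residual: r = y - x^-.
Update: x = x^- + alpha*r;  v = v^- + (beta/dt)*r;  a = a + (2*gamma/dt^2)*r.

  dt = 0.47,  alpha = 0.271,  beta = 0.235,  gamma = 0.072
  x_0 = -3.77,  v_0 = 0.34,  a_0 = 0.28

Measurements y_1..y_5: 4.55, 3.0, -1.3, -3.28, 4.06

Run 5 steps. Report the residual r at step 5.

step 1: x_pred=-3.5793  r=8.1293  x^+=-1.3762  v^+=4.5362  a^+=5.5793
step 2: x_pred=1.3720  r=1.6280  x^+=1.8132  v^+=7.9725  a^+=6.6405
step 3: x_pred=6.2937  r=-7.5937  x^+=4.2358  v^+=7.2967  a^+=1.6904
step 4: x_pred=7.8520  r=-11.1320  x^+=4.8352  v^+=2.5252  a^+=-5.5663
step 5: x_pred=5.4072  r=-1.3472  x^+=5.0421  v^+=-0.7646  a^+=-6.4446

resid = -1.3472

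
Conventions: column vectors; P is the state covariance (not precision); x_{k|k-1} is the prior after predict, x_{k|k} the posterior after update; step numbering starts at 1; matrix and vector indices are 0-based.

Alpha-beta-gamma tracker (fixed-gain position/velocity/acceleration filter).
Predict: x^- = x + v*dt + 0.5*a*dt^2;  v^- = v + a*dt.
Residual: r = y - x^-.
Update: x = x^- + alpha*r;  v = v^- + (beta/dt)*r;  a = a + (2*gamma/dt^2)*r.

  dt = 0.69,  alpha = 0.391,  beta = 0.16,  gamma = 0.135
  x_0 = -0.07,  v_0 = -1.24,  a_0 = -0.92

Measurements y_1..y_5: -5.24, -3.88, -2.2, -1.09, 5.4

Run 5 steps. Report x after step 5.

step 1: x_pred=-1.1446  r=-4.0954  x^+=-2.7459  v^+=-2.8245  a^+=-3.2425
step 2: x_pred=-5.4667  r=1.5867  x^+=-4.8463  v^+=-4.6939  a^+=-2.3427
step 3: x_pred=-8.6427  r=6.4427  x^+=-6.1236  v^+=-4.8164  a^+=1.3110
step 4: x_pred=-9.1349  r=8.0449  x^+=-5.9893  v^+=-2.0463  a^+=5.8733
step 5: x_pred=-6.0031  r=11.4031  x^+=-1.5445  v^+=4.6505  a^+=12.3401

x_post = -1.5445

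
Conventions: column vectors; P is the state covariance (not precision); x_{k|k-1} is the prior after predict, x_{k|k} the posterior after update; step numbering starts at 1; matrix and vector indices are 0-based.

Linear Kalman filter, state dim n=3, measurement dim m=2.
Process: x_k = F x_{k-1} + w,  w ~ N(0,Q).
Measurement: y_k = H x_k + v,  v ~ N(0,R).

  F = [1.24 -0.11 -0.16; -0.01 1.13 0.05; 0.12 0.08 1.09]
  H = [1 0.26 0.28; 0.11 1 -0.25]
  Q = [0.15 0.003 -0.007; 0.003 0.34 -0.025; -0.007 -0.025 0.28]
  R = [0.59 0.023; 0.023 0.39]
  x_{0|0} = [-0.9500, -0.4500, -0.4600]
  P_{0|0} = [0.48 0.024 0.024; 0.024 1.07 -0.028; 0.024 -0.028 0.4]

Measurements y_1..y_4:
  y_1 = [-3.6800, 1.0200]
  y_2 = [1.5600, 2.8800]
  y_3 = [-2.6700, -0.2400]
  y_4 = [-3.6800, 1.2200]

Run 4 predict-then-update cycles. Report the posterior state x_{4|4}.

x_post = [-3.0400, 1.1171, -1.0668]

step 1: x^-=[-1.0549, -0.5220, -0.6514]  P^-=[0.8942 -0.0988 0.0230; -0.0988 1.7036 0.0615; 0.0230 0.0615 0.7709]  S=[1.6303 0.4169; 0.4169 2.0989]  K=[0.5662 -0.1154; 0.0182 0.7956; 0.1812 -0.0973]  nu=[-2.3070, 1.4952]  x^+=[-2.5337, 0.6255, -1.2149]  P^+=[0.3981 -0.1098 -0.1361; -0.1098 0.3626 0.1592; -0.1361 0.1592 0.7122]
step 2: x^-=[-3.0162, 0.6714, -1.5783]  P^-=[0.8743 -0.2450 -0.2871; -0.2450 0.8254 0.2287; -0.2871 0.2287 1.1242]  S=[1.3533 0.1152; 0.1152 1.1438]  K=[0.5500 -0.1228; -0.0306 0.6512; 0.0712 -0.0805]  nu=[4.8435, 2.1458]  x^+=[-0.6157, 1.9207, -1.4060]  P^+=[0.4632 -0.1725 -0.3453; -0.1725 0.3437 0.2860; -0.3453 0.2860 1.1112]
step 3: x^-=[-0.7497, 2.1062, -1.4528]  P^-=[1.0890 -0.3715 -0.6478; -0.3715 0.8183 0.3980; -0.6478 0.3980 1.5654]  S=[1.3590 0.0914; 0.0914 1.0742]  K=[0.6059 -0.1351; -0.0777 0.6377; -0.0744 -0.0538]  nu=[-2.0611, -2.6269]  x^+=[-1.6435, 0.5912, -1.1580]  P^+=[0.5855 -0.2512 -0.5923; -0.2512 0.3823 0.4309; -0.5923 0.4309 1.5540]
step 4: x^-=[-1.9177, 0.6265, -1.4122]  P^-=[1.4134 -0.5345 -1.0622; -0.5345 0.8871 0.5951; -1.0622 0.5951 2.0526]  S=[1.4382 0.0764; 0.0764 1.0657]  K=[0.6876 -0.1558; -0.1298 0.6469; -0.2305 -0.0162]  nu=[-1.5298, 0.4514]  x^+=[-3.0400, 1.1171, -1.0668]  P^+=[0.7239 -0.3343 -0.8388; -0.3343 0.4297 0.5745; -0.8388 0.5745 1.9753]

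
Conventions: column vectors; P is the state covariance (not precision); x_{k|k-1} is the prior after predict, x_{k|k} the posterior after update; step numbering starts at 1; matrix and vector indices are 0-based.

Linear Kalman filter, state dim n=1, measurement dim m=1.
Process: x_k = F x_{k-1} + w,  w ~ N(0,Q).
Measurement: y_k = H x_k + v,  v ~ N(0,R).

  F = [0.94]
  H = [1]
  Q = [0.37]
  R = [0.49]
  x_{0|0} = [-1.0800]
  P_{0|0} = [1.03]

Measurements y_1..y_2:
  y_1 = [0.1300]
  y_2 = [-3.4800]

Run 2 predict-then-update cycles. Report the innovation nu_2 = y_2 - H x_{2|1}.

step 1: x^-=[-1.0152]  P^-=[1.2801]  S=[1.7701]  K=[0.7232]  nu=[1.1452]  x^+=[-0.1870]  P^+=[0.3544]
step 2: x^-=[-0.1758]  P^-=[0.6831]  S=[1.1731]  K=[0.5823]  nu=[-3.3042]  x^+=[-2.0999]  P^+=[0.2853]

innov = [-3.3042]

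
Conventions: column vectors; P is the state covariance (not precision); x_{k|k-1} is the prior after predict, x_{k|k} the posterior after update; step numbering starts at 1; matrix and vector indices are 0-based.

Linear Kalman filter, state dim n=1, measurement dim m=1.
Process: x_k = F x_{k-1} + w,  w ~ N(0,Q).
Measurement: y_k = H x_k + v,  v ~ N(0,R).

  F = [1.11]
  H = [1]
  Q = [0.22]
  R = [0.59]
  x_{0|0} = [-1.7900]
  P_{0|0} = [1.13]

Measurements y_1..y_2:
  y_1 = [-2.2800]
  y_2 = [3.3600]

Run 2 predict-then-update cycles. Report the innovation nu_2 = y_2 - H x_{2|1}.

innov = [5.8036]

step 1: x^-=[-1.9869]  P^-=[1.6123]  S=[2.2023]  K=[0.7321]  nu=[-0.2931]  x^+=[-2.2015]  P^+=[0.4319]
step 2: x^-=[-2.4436]  P^-=[0.7522]  S=[1.3422]  K=[0.5604]  nu=[5.8036]  x^+=[0.8088]  P^+=[0.3306]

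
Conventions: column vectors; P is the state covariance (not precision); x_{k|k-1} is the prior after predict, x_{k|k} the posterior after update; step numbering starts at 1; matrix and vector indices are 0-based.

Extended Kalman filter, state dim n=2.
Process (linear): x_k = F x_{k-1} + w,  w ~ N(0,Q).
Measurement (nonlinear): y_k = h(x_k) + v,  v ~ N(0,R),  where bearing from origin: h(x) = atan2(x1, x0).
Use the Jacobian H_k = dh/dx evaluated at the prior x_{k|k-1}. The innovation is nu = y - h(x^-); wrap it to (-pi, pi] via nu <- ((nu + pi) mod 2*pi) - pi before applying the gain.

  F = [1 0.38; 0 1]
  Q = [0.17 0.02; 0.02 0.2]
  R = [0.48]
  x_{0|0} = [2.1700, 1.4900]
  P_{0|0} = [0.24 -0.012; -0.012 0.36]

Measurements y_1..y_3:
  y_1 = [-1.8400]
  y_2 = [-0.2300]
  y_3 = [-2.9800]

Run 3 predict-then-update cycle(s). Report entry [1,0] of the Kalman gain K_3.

step 1: x^-=[2.7362, 1.4900]  P^-=[0.4529 0.1448; 0.1448 0.5600]  H_jac=[-0.1535 0.2819]  S=[0.5226]  K=[-0.0549; 0.2595]  nu=[-2.3386]  x^+=[2.8646, 0.8831]  P^+=[0.4513 0.1522; 0.1522 0.5248]
step 2: x^-=[3.2002, 0.8831]  P^-=[0.8128 0.3717; 0.3717 0.7248]  H_jac=[-0.0801 0.2904]  S=[0.5290]  K=[0.0809; 0.3415]  nu=[-0.4993]  x^+=[3.1598, 0.7126]  P^+=[0.8093 0.3571; 0.3571 0.6631]
step 3: x^-=[3.4306, 0.7126]  P^-=[1.3464 0.6290; 0.6290 0.8631]  H_jac=[-0.0580 0.2794]  S=[0.5315]  K=[0.1837; 0.3851]  nu=[3.0984]  x^+=[3.9997, 1.9057]  P^+=[1.3285 0.5914; 0.5914 0.7843]

K[1,0] = 0.3851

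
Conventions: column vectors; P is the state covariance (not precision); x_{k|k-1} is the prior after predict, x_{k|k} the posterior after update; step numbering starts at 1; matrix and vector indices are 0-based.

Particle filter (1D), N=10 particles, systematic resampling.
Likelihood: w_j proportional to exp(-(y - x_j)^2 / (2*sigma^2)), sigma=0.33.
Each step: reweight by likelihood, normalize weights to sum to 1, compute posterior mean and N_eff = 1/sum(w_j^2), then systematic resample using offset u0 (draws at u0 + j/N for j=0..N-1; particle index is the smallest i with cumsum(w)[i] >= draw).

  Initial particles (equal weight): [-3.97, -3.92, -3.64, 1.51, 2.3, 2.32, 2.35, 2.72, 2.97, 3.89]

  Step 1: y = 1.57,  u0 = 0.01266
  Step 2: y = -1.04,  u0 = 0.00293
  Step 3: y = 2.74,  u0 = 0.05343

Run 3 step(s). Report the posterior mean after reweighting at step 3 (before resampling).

post_mean = 1.5100

step 1: w=[0.0000, 0.0000, 0.0000, 0.8133, 0.0716, 0.0625, 0.0506, 0.0019, 0.0001, 0.0000]  mean=1.6621  Neff=1.4858  idx=[3, 3, 3, 3, 3, 3, 3, 3, 3, 5]
step 2: w=[0.1111, 0.1111, 0.1111, 0.1111, 0.1111, 0.1111, 0.1111, 0.1111, 0.1111, 0.0000]  mean=1.5100  Neff=9.0000  idx=[0, 0, 1, 2, 3, 4, 5, 6, 7, 8]
step 3: w=[0.1000, 0.1000, 0.1000, 0.1000, 0.1000, 0.1000, 0.1000, 0.1000, 0.1000, 0.1000]  mean=1.5100  Neff=10.0000  idx=[0, 1, 2, 3, 4, 5, 6, 7, 8, 9]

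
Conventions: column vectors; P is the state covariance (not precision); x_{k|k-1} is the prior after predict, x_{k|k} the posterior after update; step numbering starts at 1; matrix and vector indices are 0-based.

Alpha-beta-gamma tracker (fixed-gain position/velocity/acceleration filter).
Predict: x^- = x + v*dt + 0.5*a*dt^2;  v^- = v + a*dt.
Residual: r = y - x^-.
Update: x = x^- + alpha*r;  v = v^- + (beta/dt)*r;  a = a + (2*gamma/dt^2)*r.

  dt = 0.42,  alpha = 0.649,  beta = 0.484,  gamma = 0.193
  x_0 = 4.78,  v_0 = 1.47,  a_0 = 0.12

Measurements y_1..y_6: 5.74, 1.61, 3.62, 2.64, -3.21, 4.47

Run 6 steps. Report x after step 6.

step 1: x_pred=5.4080  r=0.3320  x^+=5.6235  v^+=1.9030  a^+=0.8465
step 2: x_pred=6.4974  r=-4.8874  x^+=3.3255  v^+=-3.3736  a^+=-9.8481
step 3: x_pred=1.0400  r=2.5800  x^+=2.7144  v^+=-4.5366  a^+=-4.2025
step 4: x_pred=0.4384  r=2.2016  x^+=1.8672  v^+=-3.7645  a^+=0.6152
step 5: x_pred=0.3404  r=-3.5504  x^+=-1.9638  v^+=-7.5976  a^+=-7.1538
step 6: x_pred=-5.7858  r=10.2558  x^+=0.8702  v^+=1.2164  a^+=15.2879

x_post = 0.8702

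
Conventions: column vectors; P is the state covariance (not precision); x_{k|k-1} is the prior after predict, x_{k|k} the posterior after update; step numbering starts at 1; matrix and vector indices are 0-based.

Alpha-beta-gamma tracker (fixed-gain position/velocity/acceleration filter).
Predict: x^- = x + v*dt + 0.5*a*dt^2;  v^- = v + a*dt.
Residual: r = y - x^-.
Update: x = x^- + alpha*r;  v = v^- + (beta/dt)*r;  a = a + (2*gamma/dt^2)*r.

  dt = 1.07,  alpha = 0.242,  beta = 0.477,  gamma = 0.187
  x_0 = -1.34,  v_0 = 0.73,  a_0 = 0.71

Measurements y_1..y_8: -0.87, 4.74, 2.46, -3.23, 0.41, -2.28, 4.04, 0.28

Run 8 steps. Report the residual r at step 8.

resid = 11.4892

step 1: x_pred=-0.1525  r=-0.7175  x^+=-0.3261  v^+=1.1698  a^+=0.4756
step 2: x_pred=1.1979  r=3.5421  x^+=2.0551  v^+=3.2578  a^+=1.6327
step 3: x_pred=6.4755  r=-4.0155  x^+=5.5038  v^+=3.2147  a^+=0.3210
step 4: x_pred=9.1272  r=-12.3572  x^+=6.1368  v^+=-1.9507  a^+=-3.7157
step 5: x_pred=1.9225  r=-1.5125  x^+=1.5565  v^+=-6.6007  a^+=-4.2098
step 6: x_pred=-7.9162  r=5.6362  x^+=-6.5523  v^+=-8.5926  a^+=-2.3686
step 7: x_pred=-17.1023  r=21.1423  x^+=-11.9859  v^+=-1.7019  a^+=4.5378
step 8: x_pred=-11.2092  r=11.4892  x^+=-8.4288  v^+=8.2754  a^+=8.2910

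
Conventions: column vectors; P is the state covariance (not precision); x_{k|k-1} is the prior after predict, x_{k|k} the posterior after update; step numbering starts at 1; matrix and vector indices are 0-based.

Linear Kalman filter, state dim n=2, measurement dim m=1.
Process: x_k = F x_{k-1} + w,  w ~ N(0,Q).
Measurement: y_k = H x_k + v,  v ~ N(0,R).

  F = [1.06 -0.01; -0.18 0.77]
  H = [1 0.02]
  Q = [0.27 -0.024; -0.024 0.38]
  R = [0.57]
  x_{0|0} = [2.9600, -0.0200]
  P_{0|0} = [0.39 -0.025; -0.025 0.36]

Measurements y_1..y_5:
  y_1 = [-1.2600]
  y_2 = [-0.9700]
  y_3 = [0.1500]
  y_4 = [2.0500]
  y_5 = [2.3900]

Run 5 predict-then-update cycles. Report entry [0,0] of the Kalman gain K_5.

step 1: x^-=[3.1378, -0.5482]  P^-=[0.7088 -0.1216; -0.1216 0.6130]  S=[1.2741]  K=[0.5544; -0.0858]  nu=[-4.3868]  x^+=[0.7059, -0.1716]  P^+=[0.3172 -0.0610; -0.0610 0.6036]
step 2: x^-=[0.7500, -0.2592]  P^-=[0.6278 -0.1391; -0.1391 0.7651]  S=[1.1925]  K=[0.5241; -0.1038]  nu=[-1.7148]  x^+=[-0.1487, -0.0812]  P^+=[0.3002 -0.0742; -0.0742 0.7522]
step 3: x^-=[-0.1568, -0.0358]  P^-=[0.6090 -0.1478; -0.1478 0.8563]  S=[1.1734]  K=[0.5165; -0.1113]  nu=[0.3076]  x^+=[0.0020, -0.0700]  P^+=[0.2960 -0.0803; -0.0803 0.8417]
step 4: x^-=[0.0028, -0.0543]  P^-=[0.6044 -0.1526; -0.1526 0.9109]  S=[1.1686]  K=[0.5145; -0.1150]  nu=[2.0483]  x^+=[1.0567, -0.2899]  P^+=[0.2950 -0.0835; -0.0835 0.8955]
step 5: x^-=[1.1230, -0.4134]  P^-=[0.6033 -0.1555; -0.1555 0.9436]  S=[1.1674]  K=[0.5141; -0.1170]  nu=[1.2752]  x^+=[1.7786, -0.5626]  P^+=[0.2947 -0.0852; -0.0852 0.9276]

K[0,0] = 0.5141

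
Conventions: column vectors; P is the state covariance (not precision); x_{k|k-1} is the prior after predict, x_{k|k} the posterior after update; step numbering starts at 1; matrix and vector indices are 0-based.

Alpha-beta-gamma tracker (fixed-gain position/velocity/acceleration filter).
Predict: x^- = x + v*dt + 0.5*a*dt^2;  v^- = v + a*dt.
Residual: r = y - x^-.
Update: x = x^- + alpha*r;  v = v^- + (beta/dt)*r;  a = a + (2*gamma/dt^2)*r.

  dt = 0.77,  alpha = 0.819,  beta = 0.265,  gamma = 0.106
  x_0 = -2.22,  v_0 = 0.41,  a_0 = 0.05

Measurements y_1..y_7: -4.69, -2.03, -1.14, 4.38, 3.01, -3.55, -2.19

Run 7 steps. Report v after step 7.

v_post = -0.8956

step 1: x_pred=-1.8895  r=-2.8005  x^+=-4.1831  v^+=-0.5153  a^+=-0.9514
step 2: x_pred=-4.8619  r=2.8319  x^+=-2.5426  v^+=-0.2732  a^+=0.0612
step 3: x_pred=-2.7348  r=1.5948  x^+=-1.4287  v^+=0.3228  a^+=0.6315
step 4: x_pred=-0.9929  r=5.3729  x^+=3.4075  v^+=2.6581  a^+=2.5527
step 5: x_pred=6.2110  r=-3.2010  x^+=3.5894  v^+=3.5220  a^+=1.4081
step 6: x_pred=6.7188  r=-10.2688  x^+=-1.6914  v^+=1.0722  a^+=-2.2637
step 7: x_pred=-1.5368  r=-0.6532  x^+=-2.0718  v^+=-0.8956  a^+=-2.4972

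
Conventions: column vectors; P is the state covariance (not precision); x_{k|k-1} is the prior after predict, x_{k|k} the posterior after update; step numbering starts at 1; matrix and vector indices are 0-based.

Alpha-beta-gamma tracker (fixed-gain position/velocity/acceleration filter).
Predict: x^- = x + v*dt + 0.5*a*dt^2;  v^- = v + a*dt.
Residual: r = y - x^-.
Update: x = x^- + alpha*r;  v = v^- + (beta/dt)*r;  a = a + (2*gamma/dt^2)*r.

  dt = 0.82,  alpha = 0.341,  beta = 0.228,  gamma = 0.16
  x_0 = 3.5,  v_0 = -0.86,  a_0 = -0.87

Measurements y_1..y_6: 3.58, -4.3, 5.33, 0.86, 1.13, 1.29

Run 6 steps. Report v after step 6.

v_post = 5.5121

step 1: x_pred=2.5023  r=1.0777  x^+=2.8698  v^+=-1.2737  a^+=-0.3571
step 2: x_pred=1.7053  r=-6.0053  x^+=-0.3425  v^+=-3.2363  a^+=-3.2151
step 3: x_pred=-4.0772  r=9.4072  x^+=-0.8694  v^+=-3.2570  a^+=1.2619
step 4: x_pred=-3.1159  r=3.9759  x^+=-1.7601  v^+=-1.1168  a^+=3.1541
step 5: x_pred=-1.6155  r=2.7455  x^+=-0.6793  v^+=2.2329  a^+=4.4606
step 6: x_pred=2.6514  r=-1.3614  x^+=2.1872  v^+=5.5121  a^+=3.8127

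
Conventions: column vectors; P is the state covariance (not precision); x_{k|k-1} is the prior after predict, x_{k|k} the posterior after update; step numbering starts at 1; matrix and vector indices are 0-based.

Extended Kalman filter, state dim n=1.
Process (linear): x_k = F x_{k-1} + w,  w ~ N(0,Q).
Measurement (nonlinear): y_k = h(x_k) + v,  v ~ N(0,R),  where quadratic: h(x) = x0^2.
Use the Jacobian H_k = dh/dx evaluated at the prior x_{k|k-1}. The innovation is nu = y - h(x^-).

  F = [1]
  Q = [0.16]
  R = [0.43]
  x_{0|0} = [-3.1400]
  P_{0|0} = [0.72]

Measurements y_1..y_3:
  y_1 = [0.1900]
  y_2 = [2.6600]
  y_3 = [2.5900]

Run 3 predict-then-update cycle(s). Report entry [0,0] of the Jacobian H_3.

step 1: x^-=[-3.1400]  P^-=[0.8800]  H_jac=[-6.2800]  S=[35.1358]  K=[-0.1573]  nu=[-9.6696]  x^+=[-1.6191]  P^+=[0.0108]
step 2: x^-=[-1.6191]  P^-=[0.1708]  H_jac=[-3.2382]  S=[2.2207]  K=[-0.2490]  nu=[0.0385]  x^+=[-1.6287]  P^+=[0.0331]
step 3: x^-=[-1.6287]  P^-=[0.1931]  H_jac=[-3.2574]  S=[2.4785]  K=[-0.2537]  nu=[-0.0626]  x^+=[-1.6128]  P^+=[0.0335]

H_jac[0,0] = -3.2574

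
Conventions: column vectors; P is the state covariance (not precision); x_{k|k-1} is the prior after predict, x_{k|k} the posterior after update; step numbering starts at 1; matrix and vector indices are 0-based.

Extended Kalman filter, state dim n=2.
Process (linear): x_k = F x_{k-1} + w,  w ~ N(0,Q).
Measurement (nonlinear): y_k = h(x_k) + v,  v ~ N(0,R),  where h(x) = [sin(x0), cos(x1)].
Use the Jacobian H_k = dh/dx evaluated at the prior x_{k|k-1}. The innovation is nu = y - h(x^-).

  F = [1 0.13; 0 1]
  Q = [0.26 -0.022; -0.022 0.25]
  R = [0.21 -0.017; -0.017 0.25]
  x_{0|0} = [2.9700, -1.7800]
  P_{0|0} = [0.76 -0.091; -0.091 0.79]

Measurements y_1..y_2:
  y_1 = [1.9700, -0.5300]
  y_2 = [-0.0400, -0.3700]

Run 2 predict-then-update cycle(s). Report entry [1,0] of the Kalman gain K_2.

K[1,0] = 0.0471

step 1: x^-=[2.7386, -1.7800]  P^-=[1.0097 -0.0103; -0.0103 1.0400]  H_jac=[-0.9199 0.0000; 0.0000 0.9782]  S=[1.0644 -0.0077; -0.0077 1.2451]  K=[-0.8727 -0.0135; 0.0148 0.8171]  nu=[1.5778, -0.3223]  x^+=[1.3660, -2.0200]  P^+=[0.1990 0.0117; 0.0117 0.2086]
step 2: x^-=[1.1034, -2.0200]  P^-=[0.4655 0.0168; 0.0168 0.4586]  H_jac=[0.4506 0.0000; 0.0000 0.9008]  S=[0.3045 -0.0102; -0.0102 0.6221]  K=[0.6900 0.0356; 0.0471 0.6648]  nu=[-0.9327, 0.0642]  x^+=[0.4620, -2.0212]  P^+=[0.3203 -0.0031; -0.0031 0.1836]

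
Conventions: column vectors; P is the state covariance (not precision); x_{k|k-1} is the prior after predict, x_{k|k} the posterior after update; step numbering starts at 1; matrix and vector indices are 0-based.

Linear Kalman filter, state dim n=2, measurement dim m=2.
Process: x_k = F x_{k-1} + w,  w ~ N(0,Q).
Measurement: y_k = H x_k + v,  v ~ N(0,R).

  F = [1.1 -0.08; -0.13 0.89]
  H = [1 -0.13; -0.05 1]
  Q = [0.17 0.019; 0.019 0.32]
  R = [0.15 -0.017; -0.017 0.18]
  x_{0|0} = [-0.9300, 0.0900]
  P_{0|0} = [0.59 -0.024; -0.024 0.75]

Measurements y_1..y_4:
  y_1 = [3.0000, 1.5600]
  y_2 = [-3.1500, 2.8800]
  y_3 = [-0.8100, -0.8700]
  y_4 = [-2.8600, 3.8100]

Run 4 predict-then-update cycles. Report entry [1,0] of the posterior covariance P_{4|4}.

P_post[1,0] = 0.0067

step 1: x^-=[-1.0302, 0.2010]  P^-=[0.8929 -0.1425; -0.1425 0.9296]  S=[1.0957 -0.3259; -0.3259 1.1261]  K=[0.8561 0.0816; 0.0078 0.8341]  nu=[4.0563, 1.3075]  x^+=[2.5492, 1.3230]  P^+=[0.1279 0.0065; 0.0065 0.1503]
step 2: x^-=[2.6983, 0.8461]  P^-=[0.3245 -0.0035; -0.0035 0.4397]  S=[0.4829 -0.0939; -0.0939 0.6209]  K=[0.6871 0.0721; 0.0125 0.7104]  nu=[-5.7383, 2.1688]  x^+=[-1.0879, 2.3150]  P^+=[0.1027 0.0064; 0.0064 0.1280]
step 3: x^-=[-1.3819, 2.2018]  P^-=[0.2939 0.0016; 0.0016 0.4216]  S=[0.4506 -0.0849; -0.0849 0.6022]  K=[0.6654 0.0720; 0.0142 0.7020]  nu=[0.8581, -3.1409]  x^+=[-1.0372, 0.0090]  P^+=[0.0994 0.0066; 0.0066 0.1265]
step 4: x^-=[-1.1416, 0.1429]  P^-=[0.2900 0.0023; 0.0023 0.4203]  S=[0.4465 -0.0838; -0.0838 0.6008]  K=[0.6623 0.0721; 0.0145 0.7014]  nu=[-1.6998, 3.6100]  x^+=[-2.0071, 2.6504]  P^+=[0.0990 0.0067; 0.0067 0.1263]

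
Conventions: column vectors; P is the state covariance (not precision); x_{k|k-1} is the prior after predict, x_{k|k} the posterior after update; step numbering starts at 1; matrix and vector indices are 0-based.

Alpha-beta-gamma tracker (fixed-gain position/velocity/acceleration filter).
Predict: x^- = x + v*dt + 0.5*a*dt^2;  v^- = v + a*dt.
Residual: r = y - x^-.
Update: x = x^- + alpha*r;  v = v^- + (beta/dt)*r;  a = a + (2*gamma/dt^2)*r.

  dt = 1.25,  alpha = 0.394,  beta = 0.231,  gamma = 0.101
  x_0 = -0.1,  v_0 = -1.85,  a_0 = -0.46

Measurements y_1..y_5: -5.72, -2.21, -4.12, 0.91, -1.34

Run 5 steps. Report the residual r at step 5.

step 1: x_pred=-2.7719  r=-2.9481  x^+=-3.9334  v^+=-2.9698  a^+=-0.8411
step 2: x_pred=-8.3028  r=6.0928  x^+=-5.9023  v^+=-2.8953  a^+=-0.0535
step 3: x_pred=-9.5631  r=5.4431  x^+=-7.4185  v^+=-1.9562  a^+=0.6502
step 4: x_pred=-9.3558  r=10.2658  x^+=-5.3111  v^+=0.7537  a^+=1.9774
step 5: x_pred=-2.8241  r=1.4841  x^+=-2.2394  v^+=3.4997  a^+=2.1693

resid = 1.4841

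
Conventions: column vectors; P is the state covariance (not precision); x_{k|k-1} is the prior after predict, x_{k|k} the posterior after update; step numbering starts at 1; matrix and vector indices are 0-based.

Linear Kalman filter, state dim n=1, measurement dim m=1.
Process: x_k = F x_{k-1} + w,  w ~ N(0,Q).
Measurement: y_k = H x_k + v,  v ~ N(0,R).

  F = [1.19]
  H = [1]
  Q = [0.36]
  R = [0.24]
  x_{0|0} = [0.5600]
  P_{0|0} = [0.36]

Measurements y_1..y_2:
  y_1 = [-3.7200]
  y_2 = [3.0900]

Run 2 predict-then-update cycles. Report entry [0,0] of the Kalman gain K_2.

K[0,0] = 0.7230

step 1: x^-=[0.6664]  P^-=[0.8698]  S=[1.1098]  K=[0.7837]  nu=[-4.3864]  x^+=[-2.7714]  P^+=[0.1881]
step 2: x^-=[-3.2980]  P^-=[0.6264]  S=[0.8664]  K=[0.7230]  nu=[6.3880]  x^+=[1.3204]  P^+=[0.1735]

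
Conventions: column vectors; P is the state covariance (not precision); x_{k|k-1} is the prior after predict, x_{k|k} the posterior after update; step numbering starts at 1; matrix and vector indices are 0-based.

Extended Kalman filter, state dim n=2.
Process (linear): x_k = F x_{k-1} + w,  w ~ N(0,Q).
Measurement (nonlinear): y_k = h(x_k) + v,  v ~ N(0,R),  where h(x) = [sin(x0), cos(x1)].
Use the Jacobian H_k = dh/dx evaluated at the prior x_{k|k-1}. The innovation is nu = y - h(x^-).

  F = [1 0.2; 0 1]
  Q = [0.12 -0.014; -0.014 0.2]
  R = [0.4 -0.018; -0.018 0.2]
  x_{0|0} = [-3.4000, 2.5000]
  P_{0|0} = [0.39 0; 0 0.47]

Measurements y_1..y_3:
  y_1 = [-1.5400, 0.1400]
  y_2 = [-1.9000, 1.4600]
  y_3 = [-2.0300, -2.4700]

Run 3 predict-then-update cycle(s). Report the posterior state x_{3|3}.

x_post = [-1.3861, 2.7114]

step 1: x^-=[-2.9000, 2.5000]  P^-=[0.5288 0.0800; 0.0800 0.6700]  H_jac=[-0.9710 0.0000; 0.0000 -0.5985]  S=[0.8985 0.0285; 0.0285 0.4400]  K=[-0.5691 -0.0720; -0.0577 -0.9076]  nu=[-1.3008, 0.9411]  x^+=[-2.2274, 1.7208]  P^+=[0.2331 0.0069; 0.0069 0.3016]
step 2: x^-=[-1.8833, 1.7208]  P^-=[0.3680 0.0532; 0.0532 0.5016]  H_jac=[-0.3074 0.0000; 0.0000 -0.9888]  S=[0.4348 -0.0018; -0.0018 0.6904]  K=[-0.2605 -0.0769; -0.0406 -0.7185]  nu=[-0.9484, 1.6094]  x^+=[-1.7600, 0.6030]  P^+=[0.3345 0.0108; 0.0108 0.1446]
step 3: x^-=[-1.6394, 0.6030]  P^-=[0.4646 0.0257; 0.0257 0.3446]  H_jac=[-0.0686 0.0000; 0.0000 -0.5671]  S=[0.4022 -0.0170; -0.0170 0.3108]  K=[-0.0814 -0.0514; -0.0310 -0.6304]  nu=[-1.0324, -3.2936]  x^+=[-1.3861, 2.7114]  P^+=[0.4612 0.0155; 0.0155 0.2213]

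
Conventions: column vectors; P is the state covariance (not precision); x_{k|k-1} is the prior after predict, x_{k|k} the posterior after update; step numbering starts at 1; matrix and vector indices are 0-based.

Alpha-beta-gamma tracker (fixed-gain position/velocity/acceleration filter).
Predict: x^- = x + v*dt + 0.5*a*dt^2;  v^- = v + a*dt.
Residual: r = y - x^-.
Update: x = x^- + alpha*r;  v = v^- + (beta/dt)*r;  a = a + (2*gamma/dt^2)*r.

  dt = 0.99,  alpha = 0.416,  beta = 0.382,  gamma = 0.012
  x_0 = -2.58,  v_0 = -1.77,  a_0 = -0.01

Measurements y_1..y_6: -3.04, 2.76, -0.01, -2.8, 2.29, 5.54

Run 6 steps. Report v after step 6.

step 1: x_pred=-4.3372  r=1.2972  x^+=-3.7976  v^+=-1.2794  a^+=0.0218
step 2: x_pred=-5.0535  r=7.8135  x^+=-1.8031  v^+=1.7571  a^+=0.2131
step 3: x_pred=0.0409  r=-0.0509  x^+=0.0197  v^+=1.9484  a^+=0.2119
step 4: x_pred=2.0525  r=-4.8525  x^+=0.0338  v^+=0.2858  a^+=0.0930
step 5: x_pred=0.3623  r=1.9277  x^+=1.1643  v^+=1.1217  a^+=0.1402
step 6: x_pred=2.3434  r=3.1966  x^+=3.6732  v^+=2.4939  a^+=0.2185

v_post = 2.4939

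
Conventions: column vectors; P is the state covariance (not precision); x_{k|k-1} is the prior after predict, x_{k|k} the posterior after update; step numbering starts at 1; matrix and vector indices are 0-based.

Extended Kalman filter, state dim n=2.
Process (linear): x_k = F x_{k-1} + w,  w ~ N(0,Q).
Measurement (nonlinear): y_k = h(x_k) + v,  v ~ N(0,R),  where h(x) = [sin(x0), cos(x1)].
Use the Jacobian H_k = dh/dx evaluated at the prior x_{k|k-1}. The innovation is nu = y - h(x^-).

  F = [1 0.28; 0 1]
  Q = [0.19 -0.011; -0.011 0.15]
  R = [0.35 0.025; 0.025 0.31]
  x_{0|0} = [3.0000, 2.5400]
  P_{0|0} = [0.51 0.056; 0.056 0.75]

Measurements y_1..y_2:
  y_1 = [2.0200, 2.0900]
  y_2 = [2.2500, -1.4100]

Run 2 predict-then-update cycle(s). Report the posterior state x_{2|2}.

step 1: x^-=[3.7112, 2.5400]  P^-=[0.7902 0.2550; 0.2550 0.9000]  H_jac=[-0.8421 0.0000; 0.0000 -0.5660]  S=[0.9103 0.1465; 0.1465 0.5983]  K=[-0.7205 -0.0648; -0.1029 -0.8262]  nu=[2.5593, 2.9144]  x^+=[1.6785, -0.1312]  P^+=[0.3014 0.0673; 0.0673 0.4571]
step 2: x^-=[1.6417, -0.1312]  P^-=[0.5649 0.1843; 0.1843 0.6071]  H_jac=[-0.0709 0.0000; 0.0000 0.1308]  S=[0.3528 0.0233; 0.0233 0.3204]  K=[-0.1190 0.0839; -0.0536 0.2518]  nu=[1.2525, -2.4014]  x^+=[1.2912, -0.8030]  P^+=[0.5581 0.1761; 0.1761 0.5864]

x_post = [1.2912, -0.8030]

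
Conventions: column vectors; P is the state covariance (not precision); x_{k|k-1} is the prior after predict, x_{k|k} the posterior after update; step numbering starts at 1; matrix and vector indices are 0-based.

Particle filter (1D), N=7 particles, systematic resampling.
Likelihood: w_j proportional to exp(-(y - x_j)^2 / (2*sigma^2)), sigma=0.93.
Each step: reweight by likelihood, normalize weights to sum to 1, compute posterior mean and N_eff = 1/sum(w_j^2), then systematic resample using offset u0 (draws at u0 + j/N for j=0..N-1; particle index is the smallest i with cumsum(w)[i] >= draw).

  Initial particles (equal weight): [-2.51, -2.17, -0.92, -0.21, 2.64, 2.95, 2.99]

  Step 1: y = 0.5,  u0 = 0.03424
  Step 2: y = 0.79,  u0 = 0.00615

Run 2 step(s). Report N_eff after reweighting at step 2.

N_eff = 6.1363

step 1: w=[0.0044, 0.0134, 0.2576, 0.6174, 0.0585, 0.0257, 0.0229]  mean=-0.1078  Neff=2.2104  idx=[2, 2, 3, 3, 3, 3, 3]
step 2: w=[0.0581, 0.0581, 0.1768, 0.1768, 0.1768, 0.1768, 0.1768]  mean=-0.2925  Neff=6.1363  idx=[0, 2, 2, 3, 4, 5, 6]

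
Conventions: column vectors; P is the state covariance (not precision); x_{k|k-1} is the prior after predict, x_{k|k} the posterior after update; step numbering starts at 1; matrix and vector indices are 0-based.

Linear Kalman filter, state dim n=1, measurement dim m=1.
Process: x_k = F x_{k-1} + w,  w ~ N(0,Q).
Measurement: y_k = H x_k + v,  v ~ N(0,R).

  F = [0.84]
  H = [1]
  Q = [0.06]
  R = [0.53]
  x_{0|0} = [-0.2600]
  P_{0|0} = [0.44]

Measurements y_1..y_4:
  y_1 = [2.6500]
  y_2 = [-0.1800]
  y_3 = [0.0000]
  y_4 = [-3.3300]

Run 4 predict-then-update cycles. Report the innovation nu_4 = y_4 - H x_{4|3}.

step 1: x^-=[-0.2184]  P^-=[0.3705]  S=[0.9005]  K=[0.4114]  nu=[2.8684]  x^+=[0.9617]  P^+=[0.2180]
step 2: x^-=[0.8078]  P^-=[0.2139]  S=[0.7439]  K=[0.2875]  nu=[-0.9878]  x^+=[0.5238]  P^+=[0.1524]
step 3: x^-=[0.4400]  P^-=[0.1675]  S=[0.6975]  K=[0.2402]  nu=[-0.4400]  x^+=[0.3343]  P^+=[0.1273]
step 4: x^-=[0.2808]  P^-=[0.1498]  S=[0.6798]  K=[0.2204]  nu=[-3.6108]  x^+=[-0.5149]  P^+=[0.1168]

innov = [-3.6108]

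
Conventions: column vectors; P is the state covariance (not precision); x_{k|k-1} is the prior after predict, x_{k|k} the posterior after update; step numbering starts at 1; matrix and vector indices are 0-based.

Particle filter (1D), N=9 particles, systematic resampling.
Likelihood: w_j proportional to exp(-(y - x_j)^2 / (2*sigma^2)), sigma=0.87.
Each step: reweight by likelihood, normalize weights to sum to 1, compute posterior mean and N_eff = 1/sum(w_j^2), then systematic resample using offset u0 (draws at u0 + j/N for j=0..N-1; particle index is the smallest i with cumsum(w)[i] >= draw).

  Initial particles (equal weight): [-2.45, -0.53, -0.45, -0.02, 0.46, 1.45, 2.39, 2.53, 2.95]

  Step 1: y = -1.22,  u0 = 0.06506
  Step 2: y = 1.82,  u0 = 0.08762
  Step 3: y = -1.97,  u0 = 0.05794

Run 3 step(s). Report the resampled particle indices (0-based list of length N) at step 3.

step 1: w=[0.1583, 0.3141, 0.2908, 0.1662, 0.0667, 0.0039, 0.0001, 0.0000, 0.0000]  mean=-0.6520  Neff=4.1610  idx=[0, 1, 1, 1, 2, 2, 2, 3, 4]
step 2: w=[0.0000, 0.0449, 0.0449, 0.0449, 0.0574, 0.0574, 0.0574, 0.1844, 0.5086]  mean=0.0813  Neff=3.2399  idx=[2, 5, 7, 7, 8, 8, 8, 8, 8]
step 3: w=[0.3459, 0.2958, 0.1104, 0.1104, 0.0275, 0.0275, 0.0275, 0.0275, 0.0275]  mean=-0.2575  Neff=4.2509  idx=[0, 0, 0, 1, 1, 1, 2, 3, 7]

resampled_idx = [0, 0, 0, 1, 1, 1, 2, 3, 7]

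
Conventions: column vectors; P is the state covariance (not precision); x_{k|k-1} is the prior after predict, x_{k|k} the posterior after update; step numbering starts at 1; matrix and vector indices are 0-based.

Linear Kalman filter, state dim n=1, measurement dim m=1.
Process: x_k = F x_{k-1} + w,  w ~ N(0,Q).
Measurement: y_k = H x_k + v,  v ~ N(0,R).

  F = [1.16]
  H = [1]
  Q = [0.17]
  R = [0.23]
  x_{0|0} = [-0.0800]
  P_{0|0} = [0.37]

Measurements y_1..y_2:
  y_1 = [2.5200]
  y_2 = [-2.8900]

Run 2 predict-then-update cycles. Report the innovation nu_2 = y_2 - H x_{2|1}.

innov = [-5.0368]

step 1: x^-=[-0.0928]  P^-=[0.6679]  S=[0.8979]  K=[0.7438]  nu=[2.6128]  x^+=[1.8507]  P^+=[0.1711]
step 2: x^-=[2.1468]  P^-=[0.4002]  S=[0.6302]  K=[0.6350]  nu=[-5.0368]  x^+=[-1.0518]  P^+=[0.1461]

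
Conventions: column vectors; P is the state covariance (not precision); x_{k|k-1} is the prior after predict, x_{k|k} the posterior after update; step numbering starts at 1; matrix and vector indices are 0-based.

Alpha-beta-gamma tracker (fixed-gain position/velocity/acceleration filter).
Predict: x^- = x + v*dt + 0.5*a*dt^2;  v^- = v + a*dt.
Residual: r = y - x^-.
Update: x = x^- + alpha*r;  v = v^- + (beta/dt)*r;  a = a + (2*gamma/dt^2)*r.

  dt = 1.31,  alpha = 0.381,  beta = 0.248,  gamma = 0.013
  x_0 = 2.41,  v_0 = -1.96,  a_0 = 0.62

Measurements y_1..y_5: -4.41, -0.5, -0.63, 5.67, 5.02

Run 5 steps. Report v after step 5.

v_post = 3.3929

step 1: x_pred=0.3744  r=-4.7844  x^+=-1.4485  v^+=-2.0535  a^+=0.5475
step 2: x_pred=-3.6688  r=3.1688  x^+=-2.4615  v^+=-0.7364  a^+=0.5955
step 3: x_pred=-2.9152  r=2.2852  x^+=-2.0445  v^+=0.4763  a^+=0.6301
step 4: x_pred=-0.8798  r=6.5498  x^+=1.6157  v^+=2.5418  a^+=0.7294
step 5: x_pred=5.5713  r=-0.5513  x^+=5.3612  v^+=3.3929  a^+=0.7210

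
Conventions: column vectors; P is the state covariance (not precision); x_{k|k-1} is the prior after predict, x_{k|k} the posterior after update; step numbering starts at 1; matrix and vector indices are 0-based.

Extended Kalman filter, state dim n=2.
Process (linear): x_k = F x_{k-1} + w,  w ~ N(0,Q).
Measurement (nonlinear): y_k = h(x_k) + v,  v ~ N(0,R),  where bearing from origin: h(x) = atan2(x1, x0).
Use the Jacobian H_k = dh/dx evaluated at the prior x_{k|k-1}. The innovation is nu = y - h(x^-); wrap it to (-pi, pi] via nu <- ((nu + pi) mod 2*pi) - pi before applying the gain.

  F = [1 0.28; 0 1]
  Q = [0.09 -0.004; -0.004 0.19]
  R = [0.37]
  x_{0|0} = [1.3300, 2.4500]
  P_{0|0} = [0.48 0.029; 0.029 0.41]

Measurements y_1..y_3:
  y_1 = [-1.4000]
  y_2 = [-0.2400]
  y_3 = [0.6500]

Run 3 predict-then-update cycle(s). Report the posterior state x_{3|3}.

x_post = [3.8009, 1.8090]

step 1: x^-=[2.0160, 2.4500]  P^-=[0.6184 0.1398; 0.1398 0.6000]  H_jac=[-0.2434 0.2003]  S=[0.4171]  K=[-0.2937; 0.2065]  nu=[-2.2823]  x^+=[2.6864, 1.9787]  P^+=[0.5824 0.1651; 0.1651 0.5822]
step 2: x^-=[3.2404, 1.9787]  P^-=[0.8105 0.3241; 0.3241 0.7722]  H_jac=[-0.1373 0.2248]  S=[0.4043]  K=[-0.0950; 0.3193]  nu=[-0.7882]  x^+=[3.3152, 1.7270]  P^+=[0.8069 0.3364; 0.3364 0.7310]
step 3: x^-=[3.7988, 1.7270]  P^-=[1.1425 0.5371; 0.5371 0.9210]  H_jac=[-0.0992 0.2182]  S=[0.4018]  K=[0.0096; 0.3675]  nu=[0.2233]  x^+=[3.8009, 1.8090]  P^+=[1.1425 0.5356; 0.5356 0.8667]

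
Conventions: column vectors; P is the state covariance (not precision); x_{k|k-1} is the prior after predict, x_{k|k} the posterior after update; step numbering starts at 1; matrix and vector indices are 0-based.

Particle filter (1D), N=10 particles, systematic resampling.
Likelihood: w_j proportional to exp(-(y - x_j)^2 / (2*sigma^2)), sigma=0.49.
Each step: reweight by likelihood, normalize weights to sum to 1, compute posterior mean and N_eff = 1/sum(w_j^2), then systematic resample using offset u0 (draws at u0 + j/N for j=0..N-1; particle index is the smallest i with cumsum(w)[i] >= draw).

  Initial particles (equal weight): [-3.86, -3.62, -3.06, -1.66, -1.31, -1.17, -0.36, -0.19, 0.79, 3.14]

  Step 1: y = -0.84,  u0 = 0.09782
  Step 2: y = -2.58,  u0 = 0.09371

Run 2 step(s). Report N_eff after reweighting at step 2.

N_eff = 5.2766

step 1: w=[0.0000, 0.0000, 0.0000, 0.0909, 0.2327, 0.2938, 0.2282, 0.1529, 0.0015, 0.0000]  mean=-0.9096  Neff=4.4602  idx=[4, 4, 4, 5, 5, 5, 6, 6, 7, 7]
step 2: w=[0.2285, 0.2285, 0.2285, 0.1046, 0.1046, 0.1046, 0.0002, 0.0002, 0.0000, 0.0000]  mean=-1.2655  Neff=5.2766  idx=[0, 0, 1, 1, 2, 2, 3, 4, 4, 5]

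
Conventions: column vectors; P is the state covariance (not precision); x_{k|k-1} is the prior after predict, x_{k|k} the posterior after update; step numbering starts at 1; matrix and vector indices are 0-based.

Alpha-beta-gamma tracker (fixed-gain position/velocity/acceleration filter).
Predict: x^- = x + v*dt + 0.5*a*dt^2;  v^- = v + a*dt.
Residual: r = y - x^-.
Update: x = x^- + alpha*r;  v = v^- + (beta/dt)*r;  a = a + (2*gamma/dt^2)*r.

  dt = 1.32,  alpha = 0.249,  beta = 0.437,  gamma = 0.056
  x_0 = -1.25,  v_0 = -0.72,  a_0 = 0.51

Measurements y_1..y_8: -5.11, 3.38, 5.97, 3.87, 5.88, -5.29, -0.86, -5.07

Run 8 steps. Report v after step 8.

v_post = -8.0240

step 1: x_pred=-1.7561  r=-3.3539  x^+=-2.5912  v^+=-1.1571  a^+=0.2944
step 2: x_pred=-3.8622  r=7.2422  x^+=-2.0589  v^+=1.6291  a^+=0.7599
step 3: x_pred=0.7536  r=5.2164  x^+=2.0525  v^+=4.3591  a^+=1.0952
step 4: x_pred=8.7607  r=-4.8907  x^+=7.5429  v^+=4.1857  a^+=0.7809
step 5: x_pred=13.7484  r=-7.8684  x^+=11.7892  v^+=2.6116  a^+=0.2751
step 6: x_pred=15.4761  r=-20.7661  x^+=10.3053  v^+=-3.9001  a^+=-1.0597
step 7: x_pred=4.2339  r=-5.0939  x^+=2.9655  v^+=-6.9854  a^+=-1.3872
step 8: x_pred=-7.4636  r=2.3936  x^+=-6.8676  v^+=-8.0240  a^+=-1.2333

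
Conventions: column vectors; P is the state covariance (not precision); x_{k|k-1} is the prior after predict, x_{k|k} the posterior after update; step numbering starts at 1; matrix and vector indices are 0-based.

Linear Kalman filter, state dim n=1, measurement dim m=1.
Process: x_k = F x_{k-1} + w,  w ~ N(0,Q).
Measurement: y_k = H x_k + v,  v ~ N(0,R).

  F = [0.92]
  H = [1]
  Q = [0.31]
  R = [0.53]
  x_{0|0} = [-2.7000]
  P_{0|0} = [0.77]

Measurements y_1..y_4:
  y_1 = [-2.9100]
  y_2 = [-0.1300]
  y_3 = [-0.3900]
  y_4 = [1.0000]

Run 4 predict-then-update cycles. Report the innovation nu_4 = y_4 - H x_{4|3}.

step 1: x^-=[-2.4840]  P^-=[0.9617]  S=[1.4917]  K=[0.6447]  nu=[-0.4260]  x^+=[-2.7586]  P^+=[0.3417]
step 2: x^-=[-2.5380]  P^-=[0.5992]  S=[1.1292]  K=[0.5306]  nu=[2.4080]  x^+=[-1.2602]  P^+=[0.2812]
step 3: x^-=[-1.1594]  P^-=[0.5480]  S=[1.0780]  K=[0.5084]  nu=[0.7694]  x^+=[-0.7682]  P^+=[0.2694]
step 4: x^-=[-0.7068]  P^-=[0.5381]  S=[1.0681]  K=[0.5038]  nu=[1.7068]  x^+=[0.1530]  P^+=[0.2670]

innov = [1.7068]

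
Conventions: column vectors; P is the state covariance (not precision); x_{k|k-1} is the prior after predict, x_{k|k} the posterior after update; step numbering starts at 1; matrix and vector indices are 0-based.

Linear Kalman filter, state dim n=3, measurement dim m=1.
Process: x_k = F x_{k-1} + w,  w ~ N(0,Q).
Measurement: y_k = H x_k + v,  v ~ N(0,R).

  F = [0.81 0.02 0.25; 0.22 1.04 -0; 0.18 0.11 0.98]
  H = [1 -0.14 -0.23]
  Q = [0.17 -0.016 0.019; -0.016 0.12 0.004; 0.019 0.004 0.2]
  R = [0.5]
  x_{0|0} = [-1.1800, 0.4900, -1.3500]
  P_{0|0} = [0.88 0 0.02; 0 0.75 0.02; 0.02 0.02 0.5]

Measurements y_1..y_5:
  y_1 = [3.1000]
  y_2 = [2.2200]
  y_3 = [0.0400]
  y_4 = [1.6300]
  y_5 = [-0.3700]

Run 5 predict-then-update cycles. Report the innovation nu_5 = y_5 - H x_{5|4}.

step 1: x^-=[-1.2835, 0.2500, -1.4815]  P^-=[0.7872 0.1627 0.2892; 0.1627 0.9738 0.1493; 0.2892 0.1493 0.7292]  S=[1.1759]  K=[0.5935; -0.0068; 0.0855]  nu=[4.0778]  x^+=[1.1367, 0.2224, -1.1328]  P^+=[0.3730 0.1674 0.2295; 0.1674 0.9737 0.1500; 0.2295 0.1500 0.7206]
step 2: x^-=[0.6420, 0.4814, -0.8811]  P^-=[0.5600 0.2641 0.4671; 0.2641 1.2679 0.3679; 0.4671 0.3679 1.0358]  S=[0.8745]  K=[0.4752; 0.0023; 0.2028]  nu=[1.4427]  x^+=[1.3276, 0.4847, -0.5884]  P^+=[0.3625 0.2632 0.3828; 0.2632 1.2679 0.3675; 0.3828 0.3675 0.9998]
step 3: x^-=[0.9380, 0.7961, -0.2844]  P^-=[0.6381 0.4145 0.6824; 0.4145 1.6293 0.6762; 0.6824 0.6762 1.4121]  S=[0.8583]  K=[0.4930; 0.0359; 0.3064]  nu=[-0.8519]  x^+=[0.5180, 0.7655, -0.5454]  P^+=[0.4295 0.3993 0.5528; 0.3993 1.6282 0.6667; 0.5528 0.6667 1.3315]
step 4: x^-=[0.2985, 0.9101, -0.3570]  P^-=[0.7792 0.6362 0.9435; 0.6362 2.0845 1.0904; 0.9435 1.0904 1.8670]  S=[0.8768]  K=[0.5395; 0.1068; 0.4122]  nu=[1.3767]  x^+=[1.0413, 1.0571, 0.2105]  P^+=[0.5239 0.5857 0.7485; 0.5857 2.0745 1.0518; 0.7485 1.0518 1.7179]
step 5: x^-=[0.9173, 1.3285, 0.5100]  P^-=[0.9546 0.9311 1.2525; 0.9311 2.6572 1.6193; 1.2525 1.6193 2.4060]  S=[0.9013]  K=[0.5948; 0.2071; 0.5242]  nu=[-0.9840]  x^+=[0.3320, 1.1247, -0.0057]  P^+=[0.6357 0.8201 0.9715; 0.8201 2.6185 1.5214; 0.9715 1.5214 2.1584]

innov = [-0.9840]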